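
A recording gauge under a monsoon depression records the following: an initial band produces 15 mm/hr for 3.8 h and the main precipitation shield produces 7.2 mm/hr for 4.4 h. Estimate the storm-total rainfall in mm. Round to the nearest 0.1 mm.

Total = Σ Rᵢ Δtᵢ = 15 × 3.8 + 7.2 × 4.4
      = 57 + 31.68 = 88.7 mm.

total ≈ 88.7 mm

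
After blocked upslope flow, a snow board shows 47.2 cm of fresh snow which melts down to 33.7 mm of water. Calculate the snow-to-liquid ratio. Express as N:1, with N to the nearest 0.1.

ratio ≈ 14.0

Ratio = snow depth / SWE = 472 mm / 33.7 mm = 14.0, i.e. 14.0:1.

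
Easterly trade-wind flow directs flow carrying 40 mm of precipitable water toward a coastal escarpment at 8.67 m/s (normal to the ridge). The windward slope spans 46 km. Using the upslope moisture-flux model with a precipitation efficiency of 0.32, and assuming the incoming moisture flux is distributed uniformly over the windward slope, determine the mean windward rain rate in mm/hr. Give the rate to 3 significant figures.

Incoming column moisture flux per unit ridge length: F = V × PW = 8.67 × 40 = 346.8 mm·m/s.
Spread over the 46 km slope with efficiency ε = 0.32: R = ε·F/W = 0.32 × 346.8 / 46000 m = 2.413e-03 mm/s.
R = 2.413e-03 × 3600 = 8.69 mm/hr.

R ≈ 8.69 mm/hr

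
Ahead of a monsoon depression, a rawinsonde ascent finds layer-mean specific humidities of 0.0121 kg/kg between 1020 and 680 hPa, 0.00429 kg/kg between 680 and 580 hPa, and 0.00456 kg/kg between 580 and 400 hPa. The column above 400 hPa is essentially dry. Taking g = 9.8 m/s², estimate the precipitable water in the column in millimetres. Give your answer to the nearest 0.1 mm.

Precipitable water is the column-integrated vapour mass per unit area: PW = (1/g) Σ q̄ Δp, with q in kg/kg and Δp in Pa (1 kg/m² of water = 1 mm).
Layer 1020–680 hPa: Δp = 340 hPa = 34000 Pa, q̄ = 0.0121 kg/kg → 0.0121 × 34000 / 9.8 = 41.98 mm
Layer 680–580 hPa: Δp = 100 hPa = 10000 Pa, q̄ = 0.00429 kg/kg → 0.00429 × 10000 / 9.8 = 4.38 mm
Layer 580–400 hPa: Δp = 180 hPa = 18000 Pa, q̄ = 0.00456 kg/kg → 0.00456 × 18000 / 9.8 = 8.38 mm
PW = 41.98 + 4.38 + 8.38 = 54.74 ≈ 54.7 mm.

PW ≈ 54.7 mm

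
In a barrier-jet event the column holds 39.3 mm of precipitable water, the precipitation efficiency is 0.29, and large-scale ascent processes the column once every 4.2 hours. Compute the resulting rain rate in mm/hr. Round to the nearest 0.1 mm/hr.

Each overturning extracts ε × PW = 0.29 × 39.3 = 11.397 mm.
Rate = ε·PW / τ = 11.397 / 4.2 h = 2.7 mm/hr.

R ≈ 2.7 mm/hr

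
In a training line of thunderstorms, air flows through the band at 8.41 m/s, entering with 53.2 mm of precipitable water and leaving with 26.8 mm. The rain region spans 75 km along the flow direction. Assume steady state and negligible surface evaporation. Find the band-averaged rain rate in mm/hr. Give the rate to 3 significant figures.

Column moisture flux per unit crosswind length is F = V × PW.
Inflow: F_in = 8.41 × 53.2 = 447.412 mm·m/s
Outflow: F_out = 8.41 × 26.8 = 225.388 mm·m/s
Steady-state rate R = (F_in − F_out)/L = (447.412 − 225.388) / 75000 m = 2.960e-03 mm/s.
R = 2.960e-03 × 3600 = 10.7 mm/hr.

R ≈ 10.7 mm/hr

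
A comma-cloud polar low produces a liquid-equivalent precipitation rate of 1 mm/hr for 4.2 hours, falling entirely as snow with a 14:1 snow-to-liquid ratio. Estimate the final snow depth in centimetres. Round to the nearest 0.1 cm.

snow depth ≈ 5.9 cm

Liquid-equivalent depth = 1 × 4.2 = 4.2 mm.
Snow depth = 4.2 mm × 14 = 58.8 mm = 5.9 cm.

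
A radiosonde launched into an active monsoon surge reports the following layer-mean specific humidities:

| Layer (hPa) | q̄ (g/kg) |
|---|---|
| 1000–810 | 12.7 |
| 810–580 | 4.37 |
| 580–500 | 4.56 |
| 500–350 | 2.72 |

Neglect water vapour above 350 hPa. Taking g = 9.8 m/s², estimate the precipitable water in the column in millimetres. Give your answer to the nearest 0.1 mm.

PW ≈ 42.8 mm

Precipitable water is the column-integrated vapour mass per unit area: PW = (1/g) Σ q̄ Δp, with q in kg/kg and Δp in Pa (1 kg/m² of water = 1 mm).
Layer 1000–810 hPa: Δp = 190 hPa = 19000 Pa, q̄ = 0.0127 kg/kg → 0.0127 × 19000 / 9.8 = 24.62 mm
Layer 810–580 hPa: Δp = 230 hPa = 23000 Pa, q̄ = 0.00437 kg/kg → 0.00437 × 23000 / 9.8 = 10.26 mm
Layer 580–500 hPa: Δp = 80 hPa = 8000 Pa, q̄ = 0.00456 kg/kg → 0.00456 × 8000 / 9.8 = 3.72 mm
Layer 500–350 hPa: Δp = 150 hPa = 15000 Pa, q̄ = 0.00272 kg/kg → 0.00272 × 15000 / 9.8 = 4.16 mm
PW = 24.62 + 10.26 + 3.72 + 4.16 = 42.76 ≈ 42.8 mm.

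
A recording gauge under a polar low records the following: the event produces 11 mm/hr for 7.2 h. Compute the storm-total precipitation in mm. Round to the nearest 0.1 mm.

total ≈ 79.2 mm

Total = Σ Rᵢ Δtᵢ = 11 × 7.2
      = 79.2 = 79.2 mm.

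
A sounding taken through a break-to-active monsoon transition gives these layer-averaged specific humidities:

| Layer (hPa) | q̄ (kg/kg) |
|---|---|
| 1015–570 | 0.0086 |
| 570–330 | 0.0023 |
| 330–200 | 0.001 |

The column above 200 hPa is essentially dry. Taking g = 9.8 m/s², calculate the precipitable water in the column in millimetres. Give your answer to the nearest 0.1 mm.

Precipitable water is the column-integrated vapour mass per unit area: PW = (1/g) Σ q̄ Δp, with q in kg/kg and Δp in Pa (1 kg/m² of water = 1 mm).
Layer 1015–570 hPa: Δp = 445 hPa = 44500 Pa, q̄ = 0.0086 kg/kg → 0.0086 × 44500 / 9.8 = 39.05 mm
Layer 570–330 hPa: Δp = 240 hPa = 24000 Pa, q̄ = 0.0023 kg/kg → 0.0023 × 24000 / 9.8 = 5.63 mm
Layer 330–200 hPa: Δp = 130 hPa = 13000 Pa, q̄ = 0.001 kg/kg → 0.001 × 13000 / 9.8 = 1.33 mm
PW = 39.05 + 5.63 + 1.33 = 46.01 ≈ 46.0 mm.

PW ≈ 46.0 mm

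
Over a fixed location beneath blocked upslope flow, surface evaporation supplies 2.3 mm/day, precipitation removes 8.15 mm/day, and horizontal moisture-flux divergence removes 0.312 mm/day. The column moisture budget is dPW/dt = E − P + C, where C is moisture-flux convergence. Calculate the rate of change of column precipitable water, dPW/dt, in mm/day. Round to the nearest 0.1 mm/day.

dPW/dt ≈ -6.2 mm/day

dPW/dt = E − P + C = 2.3 − 8.15 + (-0.312) = -6.2 mm/day.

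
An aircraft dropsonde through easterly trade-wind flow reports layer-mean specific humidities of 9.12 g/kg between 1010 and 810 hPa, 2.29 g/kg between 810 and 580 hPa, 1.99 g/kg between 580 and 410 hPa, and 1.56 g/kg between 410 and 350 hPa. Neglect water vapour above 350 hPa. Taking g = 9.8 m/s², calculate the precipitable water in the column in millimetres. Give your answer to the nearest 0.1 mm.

Precipitable water is the column-integrated vapour mass per unit area: PW = (1/g) Σ q̄ Δp, with q in kg/kg and Δp in Pa (1 kg/m² of water = 1 mm).
Layer 1010–810 hPa: Δp = 200 hPa = 20000 Pa, q̄ = 0.00912 kg/kg → 0.00912 × 20000 / 9.8 = 18.61 mm
Layer 810–580 hPa: Δp = 230 hPa = 23000 Pa, q̄ = 0.00229 kg/kg → 0.00229 × 23000 / 9.8 = 5.37 mm
Layer 580–410 hPa: Δp = 170 hPa = 17000 Pa, q̄ = 0.00199 kg/kg → 0.00199 × 17000 / 9.8 = 3.45 mm
Layer 410–350 hPa: Δp = 60 hPa = 6000 Pa, q̄ = 0.00156 kg/kg → 0.00156 × 6000 / 9.8 = 0.96 mm
PW = 18.61 + 5.37 + 3.45 + 0.96 = 28.39 ≈ 28.4 mm.

PW ≈ 28.4 mm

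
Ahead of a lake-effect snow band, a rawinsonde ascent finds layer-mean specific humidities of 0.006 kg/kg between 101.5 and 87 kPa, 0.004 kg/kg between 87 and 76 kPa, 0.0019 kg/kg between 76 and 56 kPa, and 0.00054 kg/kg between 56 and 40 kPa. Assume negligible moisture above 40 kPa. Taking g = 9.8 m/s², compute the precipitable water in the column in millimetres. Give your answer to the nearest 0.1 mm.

Precipitable water is the column-integrated vapour mass per unit area: PW = (1/g) Σ q̄ Δp, with q in kg/kg and Δp in Pa (1 kg/m² of water = 1 mm).
Layer 101.5–87 kPa: Δp = 145 hPa = 14500 Pa, q̄ = 0.006 kg/kg → 0.006 × 14500 / 9.8 = 8.88 mm
Layer 87–76 kPa: Δp = 110 hPa = 11000 Pa, q̄ = 0.004 kg/kg → 0.004 × 11000 / 9.8 = 4.49 mm
Layer 76–56 kPa: Δp = 200 hPa = 20000 Pa, q̄ = 0.0019 kg/kg → 0.0019 × 20000 / 9.8 = 3.88 mm
Layer 56–40 kPa: Δp = 160 hPa = 16000 Pa, q̄ = 0.00054 kg/kg → 0.00054 × 16000 / 9.8 = 0.88 mm
PW = 8.88 + 4.49 + 3.88 + 0.88 = 18.13 ≈ 18.1 mm.

PW ≈ 18.1 mm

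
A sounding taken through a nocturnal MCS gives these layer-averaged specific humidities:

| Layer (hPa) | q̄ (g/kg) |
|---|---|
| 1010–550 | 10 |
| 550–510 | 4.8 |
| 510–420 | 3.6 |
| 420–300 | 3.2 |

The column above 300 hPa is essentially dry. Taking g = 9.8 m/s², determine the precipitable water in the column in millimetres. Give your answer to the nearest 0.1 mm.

PW ≈ 56.1 mm

Precipitable water is the column-integrated vapour mass per unit area: PW = (1/g) Σ q̄ Δp, with q in kg/kg and Δp in Pa (1 kg/m² of water = 1 mm).
Layer 1010–550 hPa: Δp = 460 hPa = 46000 Pa, q̄ = 0.01 kg/kg → 0.01 × 46000 / 9.8 = 46.94 mm
Layer 550–510 hPa: Δp = 40 hPa = 4000 Pa, q̄ = 0.0048 kg/kg → 0.0048 × 4000 / 9.8 = 1.96 mm
Layer 510–420 hPa: Δp = 90 hPa = 9000 Pa, q̄ = 0.0036 kg/kg → 0.0036 × 9000 / 9.8 = 3.31 mm
Layer 420–300 hPa: Δp = 120 hPa = 12000 Pa, q̄ = 0.0032 kg/kg → 0.0032 × 12000 / 9.8 = 3.92 mm
PW = 46.94 + 1.96 + 3.31 + 3.92 = 56.13 ≈ 56.1 mm.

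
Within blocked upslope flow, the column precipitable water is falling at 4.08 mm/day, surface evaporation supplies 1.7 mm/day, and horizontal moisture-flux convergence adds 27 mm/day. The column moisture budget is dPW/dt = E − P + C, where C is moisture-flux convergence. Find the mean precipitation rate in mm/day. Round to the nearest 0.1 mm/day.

dPW/dt = -4.08 mm/day.
P = E + C − dPW/dt = 1.7 + (27) − (-4.08) = 32.8 mm/day.

P ≈ 32.8 mm/day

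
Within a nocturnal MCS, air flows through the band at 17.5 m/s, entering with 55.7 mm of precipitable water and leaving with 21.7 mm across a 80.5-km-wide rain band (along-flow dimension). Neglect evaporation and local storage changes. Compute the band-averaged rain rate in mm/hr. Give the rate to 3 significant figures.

R ≈ 26.6 mm/hr

Column moisture flux per unit crosswind length is F = V × PW.
Inflow: F_in = 17.5 × 55.7 = 974.75 mm·m/s
Outflow: F_out = 17.5 × 21.7 = 379.75 mm·m/s
Steady-state rate R = (F_in − F_out)/L = (974.75 − 379.75) / 80500 m = 7.391e-03 mm/s.
R = 7.391e-03 × 3600 = 26.6 mm/hr.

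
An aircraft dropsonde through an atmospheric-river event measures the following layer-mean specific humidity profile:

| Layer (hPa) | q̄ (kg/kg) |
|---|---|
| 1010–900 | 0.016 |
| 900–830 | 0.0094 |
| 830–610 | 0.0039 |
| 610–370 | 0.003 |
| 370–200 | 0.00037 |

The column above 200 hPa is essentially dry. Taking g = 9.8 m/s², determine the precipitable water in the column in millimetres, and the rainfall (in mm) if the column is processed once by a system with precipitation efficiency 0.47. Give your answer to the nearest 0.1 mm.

Precipitable water is the column-integrated vapour mass per unit area: PW = (1/g) Σ q̄ Δp, with q in kg/kg and Δp in Pa (1 kg/m² of water = 1 mm).
Layer 1010–900 hPa: Δp = 110 hPa = 11000 Pa, q̄ = 0.016 kg/kg → 0.016 × 11000 / 9.8 = 17.96 mm
Layer 900–830 hPa: Δp = 70 hPa = 7000 Pa, q̄ = 0.0094 kg/kg → 0.0094 × 7000 / 9.8 = 6.71 mm
Layer 830–610 hPa: Δp = 220 hPa = 22000 Pa, q̄ = 0.0039 kg/kg → 0.0039 × 22000 / 9.8 = 8.76 mm
Layer 610–370 hPa: Δp = 240 hPa = 24000 Pa, q̄ = 0.003 kg/kg → 0.003 × 24000 / 9.8 = 7.35 mm
Layer 370–200 hPa: Δp = 170 hPa = 17000 Pa, q̄ = 0.00037 kg/kg → 0.00037 × 17000 / 9.8 = 0.64 mm
PW = 17.96 + 6.71 + 8.76 + 7.35 + 0.64 = 41.42 ≈ 41.4 mm.
Rainfall = ε × PW = 0.47 × 41.4 = 19.5 mm.

PW ≈ 41.4 mm; rainfall ≈ 19.5 mm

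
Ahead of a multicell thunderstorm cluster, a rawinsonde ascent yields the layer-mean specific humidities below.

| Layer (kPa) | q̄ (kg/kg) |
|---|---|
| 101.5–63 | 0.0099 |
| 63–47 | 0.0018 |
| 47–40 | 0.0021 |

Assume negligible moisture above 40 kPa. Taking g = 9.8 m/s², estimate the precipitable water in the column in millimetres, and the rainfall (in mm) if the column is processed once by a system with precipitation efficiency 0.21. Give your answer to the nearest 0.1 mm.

PW ≈ 43.3 mm; rainfall ≈ 9.1 mm

Precipitable water is the column-integrated vapour mass per unit area: PW = (1/g) Σ q̄ Δp, with q in kg/kg and Δp in Pa (1 kg/m² of water = 1 mm).
Layer 101.5–63 kPa: Δp = 385 hPa = 38500 Pa, q̄ = 0.0099 kg/kg → 0.0099 × 38500 / 9.8 = 38.89 mm
Layer 63–47 kPa: Δp = 160 hPa = 16000 Pa, q̄ = 0.0018 kg/kg → 0.0018 × 16000 / 9.8 = 2.94 mm
Layer 47–40 kPa: Δp = 70 hPa = 7000 Pa, q̄ = 0.0021 kg/kg → 0.0021 × 7000 / 9.8 = 1.50 mm
PW = 38.89 + 2.94 + 1.50 = 43.33 ≈ 43.3 mm.
Rainfall = ε × PW = 0.21 × 43.3 = 9.1 mm.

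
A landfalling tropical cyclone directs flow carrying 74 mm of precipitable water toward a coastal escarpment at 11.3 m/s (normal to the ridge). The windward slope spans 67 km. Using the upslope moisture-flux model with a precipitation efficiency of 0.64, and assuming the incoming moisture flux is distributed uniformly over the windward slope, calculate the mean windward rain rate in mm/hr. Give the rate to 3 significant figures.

R ≈ 28.8 mm/hr

Incoming column moisture flux per unit ridge length: F = V × PW = 11.3 × 74 = 836.2 mm·m/s.
Spread over the 67 km slope with efficiency ε = 0.64: R = ε·F/W = 0.64 × 836.2 / 67000 m = 7.988e-03 mm/s.
R = 7.988e-03 × 3600 = 28.8 mm/hr.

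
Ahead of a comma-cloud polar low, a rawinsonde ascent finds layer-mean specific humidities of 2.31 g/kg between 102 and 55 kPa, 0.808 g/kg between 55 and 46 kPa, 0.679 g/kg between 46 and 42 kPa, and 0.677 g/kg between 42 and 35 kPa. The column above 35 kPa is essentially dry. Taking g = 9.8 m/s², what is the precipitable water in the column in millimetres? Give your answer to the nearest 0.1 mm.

Precipitable water is the column-integrated vapour mass per unit area: PW = (1/g) Σ q̄ Δp, with q in kg/kg and Δp in Pa (1 kg/m² of water = 1 mm).
Layer 102–55 kPa: Δp = 470 hPa = 47000 Pa, q̄ = 0.00231 kg/kg → 0.00231 × 47000 / 9.8 = 11.08 mm
Layer 55–46 kPa: Δp = 90 hPa = 9000 Pa, q̄ = 0.000808 kg/kg → 0.000808 × 9000 / 9.8 = 0.74 mm
Layer 46–42 kPa: Δp = 40 hPa = 4000 Pa, q̄ = 0.000679 kg/kg → 0.000679 × 4000 / 9.8 = 0.28 mm
Layer 42–35 kPa: Δp = 70 hPa = 7000 Pa, q̄ = 0.000677 kg/kg → 0.000677 × 7000 / 9.8 = 0.48 mm
PW = 11.08 + 0.74 + 0.28 + 0.48 = 12.58 ≈ 12.6 mm.

PW ≈ 12.6 mm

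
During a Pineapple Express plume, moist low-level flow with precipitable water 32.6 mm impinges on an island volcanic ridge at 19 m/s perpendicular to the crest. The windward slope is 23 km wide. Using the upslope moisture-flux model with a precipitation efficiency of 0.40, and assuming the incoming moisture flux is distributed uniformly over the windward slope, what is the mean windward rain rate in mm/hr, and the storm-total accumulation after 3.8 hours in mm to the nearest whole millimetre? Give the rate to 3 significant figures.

R ≈ 38.8 mm/hr; total ≈ 147 mm

Incoming column moisture flux per unit ridge length: F = V × PW = 19 × 32.6 = 619.4 mm·m/s.
Spread over the 23 km slope with efficiency ε = 0.40: R = ε·F/W = 0.40 × 619.4 / 23000 m = 1.077e-02 mm/s.
R = 1.077e-02 × 3600 = 38.8 mm/hr.
Over 3.8 h: total = 38.8 × 3.8 = 147.44 ≈ 147 mm.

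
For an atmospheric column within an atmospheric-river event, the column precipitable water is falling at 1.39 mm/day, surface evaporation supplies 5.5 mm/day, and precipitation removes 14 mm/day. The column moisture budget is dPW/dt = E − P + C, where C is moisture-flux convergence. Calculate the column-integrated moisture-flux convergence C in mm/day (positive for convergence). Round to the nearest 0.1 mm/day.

dPW/dt = -1.39 mm/day.
C = dPW/dt − E + P = (-1.39) − 5.5 + 14 = 7.1 mm/day.

C ≈ 7.1 mm/day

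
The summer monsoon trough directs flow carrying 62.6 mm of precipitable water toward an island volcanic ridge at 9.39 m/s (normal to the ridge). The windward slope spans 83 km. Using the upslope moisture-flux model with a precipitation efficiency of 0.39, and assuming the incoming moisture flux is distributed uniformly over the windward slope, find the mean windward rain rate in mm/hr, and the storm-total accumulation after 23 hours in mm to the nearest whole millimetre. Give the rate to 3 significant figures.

Incoming column moisture flux per unit ridge length: F = V × PW = 9.39 × 62.6 = 587.814 mm·m/s.
Spread over the 83 km slope with efficiency ε = 0.39: R = ε·F/W = 0.39 × 587.814 / 83000 m = 2.762e-03 mm/s.
R = 2.762e-03 × 3600 = 9.94 mm/hr.
Over 23 h: total = 9.94 × 23 = 228.62 ≈ 229 mm.

R ≈ 9.94 mm/hr; total ≈ 229 mm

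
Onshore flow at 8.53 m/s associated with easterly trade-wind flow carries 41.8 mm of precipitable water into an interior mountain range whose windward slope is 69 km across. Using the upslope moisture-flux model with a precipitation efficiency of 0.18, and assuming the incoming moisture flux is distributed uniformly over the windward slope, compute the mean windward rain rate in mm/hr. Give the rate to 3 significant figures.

R ≈ 3.35 mm/hr

Incoming column moisture flux per unit ridge length: F = V × PW = 8.53 × 41.8 = 356.554 mm·m/s.
Spread over the 69 km slope with efficiency ε = 0.18: R = ε·F/W = 0.18 × 356.554 / 69000 m = 9.301e-04 mm/s.
R = 9.301e-04 × 3600 = 3.35 mm/hr.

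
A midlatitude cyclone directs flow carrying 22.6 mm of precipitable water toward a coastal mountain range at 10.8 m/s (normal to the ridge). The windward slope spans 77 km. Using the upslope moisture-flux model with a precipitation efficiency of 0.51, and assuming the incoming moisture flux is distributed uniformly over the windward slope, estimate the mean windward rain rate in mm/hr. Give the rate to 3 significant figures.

Incoming column moisture flux per unit ridge length: F = V × PW = 10.8 × 22.6 = 244.08 mm·m/s.
Spread over the 77 km slope with efficiency ε = 0.51: R = ε·F/W = 0.51 × 244.08 / 77000 m = 1.617e-03 mm/s.
R = 1.617e-03 × 3600 = 5.82 mm/hr.

R ≈ 5.82 mm/hr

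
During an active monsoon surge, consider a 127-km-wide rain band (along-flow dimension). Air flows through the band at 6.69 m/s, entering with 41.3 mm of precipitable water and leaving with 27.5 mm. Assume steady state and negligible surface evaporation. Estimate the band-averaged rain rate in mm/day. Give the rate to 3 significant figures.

Column moisture flux per unit crosswind length is F = V × PW.
Inflow: F_in = 6.69 × 41.3 = 276.297 mm·m/s
Outflow: F_out = 6.69 × 27.5 = 183.975 mm·m/s
Steady-state rate R = (F_in − F_out)/L = (276.297 − 183.975) / 127000 m = 7.269e-04 mm/s.
R = 7.269e-04 × 3600 × 24 = 62.8 mm/day.

R ≈ 62.8 mm/day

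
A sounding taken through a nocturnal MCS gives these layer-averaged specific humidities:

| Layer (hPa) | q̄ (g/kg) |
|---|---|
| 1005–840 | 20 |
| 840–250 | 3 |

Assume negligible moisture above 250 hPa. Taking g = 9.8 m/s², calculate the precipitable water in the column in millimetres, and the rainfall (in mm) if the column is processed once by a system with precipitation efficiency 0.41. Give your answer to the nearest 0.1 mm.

PW ≈ 51.7 mm; rainfall ≈ 21.2 mm

Precipitable water is the column-integrated vapour mass per unit area: PW = (1/g) Σ q̄ Δp, with q in kg/kg and Δp in Pa (1 kg/m² of water = 1 mm).
Layer 1005–840 hPa: Δp = 165 hPa = 16500 Pa, q̄ = 0.02 kg/kg → 0.02 × 16500 / 9.8 = 33.67 mm
Layer 840–250 hPa: Δp = 590 hPa = 59000 Pa, q̄ = 0.003 kg/kg → 0.003 × 59000 / 9.8 = 18.06 mm
PW = 33.67 + 18.06 = 51.73 ≈ 51.7 mm.
Rainfall = ε × PW = 0.41 × 51.7 = 21.2 mm.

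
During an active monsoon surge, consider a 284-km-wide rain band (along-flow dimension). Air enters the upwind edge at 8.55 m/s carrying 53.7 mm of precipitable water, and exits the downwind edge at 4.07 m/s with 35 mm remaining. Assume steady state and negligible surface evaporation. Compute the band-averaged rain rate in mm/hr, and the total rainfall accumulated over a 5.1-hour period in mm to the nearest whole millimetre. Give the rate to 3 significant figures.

Column moisture flux per unit crosswind length is F = V × PW.
Inflow: F_in = 8.55 × 53.7 = 459.135 mm·m/s
Outflow: F_out = 4.07 × 35 = 142.45 mm·m/s
Steady-state rate R = (F_in − F_out)/L = (459.135 − 142.45) / 284000 m = 1.115e-03 mm/s.
R = 1.115e-03 × 3600 = 4.01 mm/hr.
Over 5.1 h: total = 4.01 × 5.1 = 20.451 ≈ 20 mm.

R ≈ 4.01 mm/hr; total ≈ 20 mm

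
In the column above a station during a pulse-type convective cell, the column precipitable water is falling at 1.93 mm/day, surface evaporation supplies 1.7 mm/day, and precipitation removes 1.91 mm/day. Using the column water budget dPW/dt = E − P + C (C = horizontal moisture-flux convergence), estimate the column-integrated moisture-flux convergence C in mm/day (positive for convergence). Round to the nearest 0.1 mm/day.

C ≈ -1.7 mm/day

dPW/dt = -1.93 mm/day.
C = dPW/dt − E + P = (-1.93) − 1.7 + 1.91 = -1.7 mm/day.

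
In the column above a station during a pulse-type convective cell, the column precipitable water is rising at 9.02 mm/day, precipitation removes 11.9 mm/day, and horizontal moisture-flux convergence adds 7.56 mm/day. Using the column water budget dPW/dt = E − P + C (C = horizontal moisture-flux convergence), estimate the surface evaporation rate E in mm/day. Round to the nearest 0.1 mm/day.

dPW/dt = +9.02 mm/day.
E = dPW/dt + P − C = (+9.02) + 11.9 − (7.56) = 13.4 mm/day.

E ≈ 13.4 mm/day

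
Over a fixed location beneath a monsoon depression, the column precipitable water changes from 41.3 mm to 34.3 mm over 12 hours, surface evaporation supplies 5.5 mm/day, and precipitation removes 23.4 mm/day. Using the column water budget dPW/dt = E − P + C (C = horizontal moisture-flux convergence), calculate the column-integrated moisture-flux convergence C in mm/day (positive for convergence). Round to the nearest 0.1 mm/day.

C ≈ 3.9 mm/day

dPW/dt = (34.3 − 41.3) mm / (12/24 day) = -14.000 mm/day.
C = dPW/dt − E + P = (-14.000) − 5.5 + 23.4 = 3.9 mm/day.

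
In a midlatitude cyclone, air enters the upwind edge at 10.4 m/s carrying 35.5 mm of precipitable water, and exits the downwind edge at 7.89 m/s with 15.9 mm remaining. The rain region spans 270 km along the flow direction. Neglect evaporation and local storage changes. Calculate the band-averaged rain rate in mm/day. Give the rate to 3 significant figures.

R ≈ 78.0 mm/day

Column moisture flux per unit crosswind length is F = V × PW.
Inflow: F_in = 10.4 × 35.5 = 369.2 mm·m/s
Outflow: F_out = 7.89 × 15.9 = 125.451 mm·m/s
Steady-state rate R = (F_in − F_out)/L = (369.2 − 125.451) / 270000 m = 9.028e-04 mm/s.
R = 9.028e-04 × 3600 × 24 = 78.0 mm/day.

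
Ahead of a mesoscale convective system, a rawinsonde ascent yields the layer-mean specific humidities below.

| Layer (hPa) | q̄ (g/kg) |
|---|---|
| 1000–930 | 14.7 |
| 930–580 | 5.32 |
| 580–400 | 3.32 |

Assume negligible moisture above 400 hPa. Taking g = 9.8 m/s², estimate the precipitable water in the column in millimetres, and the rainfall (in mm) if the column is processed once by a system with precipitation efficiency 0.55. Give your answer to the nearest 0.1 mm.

PW ≈ 35.6 mm; rainfall ≈ 19.6 mm

Precipitable water is the column-integrated vapour mass per unit area: PW = (1/g) Σ q̄ Δp, with q in kg/kg and Δp in Pa (1 kg/m² of water = 1 mm).
Layer 1000–930 hPa: Δp = 70 hPa = 7000 Pa, q̄ = 0.0147 kg/kg → 0.0147 × 7000 / 9.8 = 10.50 mm
Layer 930–580 hPa: Δp = 350 hPa = 35000 Pa, q̄ = 0.00532 kg/kg → 0.00532 × 35000 / 9.8 = 19.00 mm
Layer 580–400 hPa: Δp = 180 hPa = 18000 Pa, q̄ = 0.00332 kg/kg → 0.00332 × 18000 / 9.8 = 6.10 mm
PW = 10.50 + 19.00 + 6.10 = 35.60 ≈ 35.6 mm.
Rainfall = ε × PW = 0.55 × 35.6 = 19.6 mm.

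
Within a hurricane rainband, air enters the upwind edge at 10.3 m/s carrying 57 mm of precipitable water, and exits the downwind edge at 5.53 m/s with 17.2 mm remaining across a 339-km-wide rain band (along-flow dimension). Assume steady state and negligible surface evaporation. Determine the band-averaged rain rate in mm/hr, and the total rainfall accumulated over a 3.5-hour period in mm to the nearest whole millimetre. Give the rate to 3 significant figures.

Column moisture flux per unit crosswind length is F = V × PW.
Inflow: F_in = 10.3 × 57 = 587.1 mm·m/s
Outflow: F_out = 5.53 × 17.2 = 95.116 mm·m/s
Steady-state rate R = (F_in − F_out)/L = (587.1 − 95.116) / 339000 m = 1.451e-03 mm/s.
R = 1.451e-03 × 3600 = 5.22 mm/hr.
Over 3.5 h: total = 5.22 × 3.5 = 18.27 ≈ 18 mm.

R ≈ 5.22 mm/hr; total ≈ 18 mm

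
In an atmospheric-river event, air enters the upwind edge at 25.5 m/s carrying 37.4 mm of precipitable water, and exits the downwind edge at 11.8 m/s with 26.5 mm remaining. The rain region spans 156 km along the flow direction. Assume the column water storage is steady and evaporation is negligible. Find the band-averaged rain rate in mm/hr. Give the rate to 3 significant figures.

Column moisture flux per unit crosswind length is F = V × PW.
Inflow: F_in = 25.5 × 37.4 = 953.7 mm·m/s
Outflow: F_out = 11.8 × 26.5 = 312.7 mm·m/s
Steady-state rate R = (F_in − F_out)/L = (953.7 − 312.7) / 156000 m = 4.109e-03 mm/s.
R = 4.109e-03 × 3600 = 14.8 mm/hr.

R ≈ 14.8 mm/hr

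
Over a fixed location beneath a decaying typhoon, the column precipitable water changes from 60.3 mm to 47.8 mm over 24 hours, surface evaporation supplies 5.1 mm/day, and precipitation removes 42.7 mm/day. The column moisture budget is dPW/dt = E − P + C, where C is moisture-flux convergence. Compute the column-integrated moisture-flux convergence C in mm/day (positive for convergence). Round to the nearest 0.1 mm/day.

C ≈ 25.1 mm/day

dPW/dt = (47.8 − 60.3) mm / (24/24 day) = -12.500 mm/day.
C = dPW/dt − E + P = (-12.500) − 5.1 + 42.7 = 25.1 mm/day.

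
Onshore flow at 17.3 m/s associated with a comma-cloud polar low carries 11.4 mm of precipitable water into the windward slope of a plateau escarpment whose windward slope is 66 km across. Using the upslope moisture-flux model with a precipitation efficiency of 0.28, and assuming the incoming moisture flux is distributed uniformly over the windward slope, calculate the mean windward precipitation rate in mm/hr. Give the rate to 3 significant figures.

Incoming column moisture flux per unit ridge length: F = V × PW = 17.3 × 11.4 = 197.22 mm·m/s.
Spread over the 66 km slope with efficiency ε = 0.28: R = ε·F/W = 0.28 × 197.22 / 66000 m = 8.367e-04 mm/s.
R = 8.367e-04 × 3600 = 3.01 mm/hr.

R ≈ 3.01 mm/hr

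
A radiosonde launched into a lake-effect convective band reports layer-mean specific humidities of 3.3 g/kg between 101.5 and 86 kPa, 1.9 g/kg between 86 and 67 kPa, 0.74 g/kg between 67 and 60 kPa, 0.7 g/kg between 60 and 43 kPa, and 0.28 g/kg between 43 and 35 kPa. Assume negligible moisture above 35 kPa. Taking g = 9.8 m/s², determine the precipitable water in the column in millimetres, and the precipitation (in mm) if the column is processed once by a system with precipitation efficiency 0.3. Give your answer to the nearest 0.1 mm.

PW ≈ 10.9 mm; precipitation ≈ 3.3 mm

Precipitable water is the column-integrated vapour mass per unit area: PW = (1/g) Σ q̄ Δp, with q in kg/kg and Δp in Pa (1 kg/m² of water = 1 mm).
Layer 101.5–86 kPa: Δp = 155 hPa = 15500 Pa, q̄ = 0.0033 kg/kg → 0.0033 × 15500 / 9.8 = 5.22 mm
Layer 86–67 kPa: Δp = 190 hPa = 19000 Pa, q̄ = 0.0019 kg/kg → 0.0019 × 19000 / 9.8 = 3.68 mm
Layer 67–60 kPa: Δp = 70 hPa = 7000 Pa, q̄ = 0.00074 kg/kg → 0.00074 × 7000 / 9.8 = 0.53 mm
Layer 60–43 kPa: Δp = 170 hPa = 17000 Pa, q̄ = 0.0007 kg/kg → 0.0007 × 17000 / 9.8 = 1.21 mm
Layer 43–35 kPa: Δp = 80 hPa = 8000 Pa, q̄ = 0.00028 kg/kg → 0.00028 × 8000 / 9.8 = 0.23 mm
PW = 5.22 + 3.68 + 0.53 + 1.21 + 0.23 = 10.87 ≈ 10.9 mm.
Precipitation = ε × PW = 0.3 × 10.9 = 3.3 mm.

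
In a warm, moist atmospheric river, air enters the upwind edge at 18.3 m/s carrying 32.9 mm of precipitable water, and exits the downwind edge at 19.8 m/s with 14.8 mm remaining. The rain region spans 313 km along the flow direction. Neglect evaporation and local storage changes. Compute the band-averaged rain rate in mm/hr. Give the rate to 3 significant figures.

R ≈ 3.55 mm/hr

Column moisture flux per unit crosswind length is F = V × PW.
Inflow: F_in = 18.3 × 32.9 = 602.07 mm·m/s
Outflow: F_out = 19.8 × 14.8 = 293.04 mm·m/s
Steady-state rate R = (F_in − F_out)/L = (602.07 − 293.04) / 313000 m = 9.873e-04 mm/s.
R = 9.873e-04 × 3600 = 3.55 mm/hr.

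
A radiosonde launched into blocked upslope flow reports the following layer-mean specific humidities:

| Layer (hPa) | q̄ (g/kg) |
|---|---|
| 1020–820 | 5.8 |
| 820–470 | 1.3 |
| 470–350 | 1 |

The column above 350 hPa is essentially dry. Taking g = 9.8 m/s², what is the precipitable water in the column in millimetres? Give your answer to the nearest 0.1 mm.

PW ≈ 17.7 mm

Precipitable water is the column-integrated vapour mass per unit area: PW = (1/g) Σ q̄ Δp, with q in kg/kg and Δp in Pa (1 kg/m² of water = 1 mm).
Layer 1020–820 hPa: Δp = 200 hPa = 20000 Pa, q̄ = 0.0058 kg/kg → 0.0058 × 20000 / 9.8 = 11.84 mm
Layer 820–470 hPa: Δp = 350 hPa = 35000 Pa, q̄ = 0.0013 kg/kg → 0.0013 × 35000 / 9.8 = 4.64 mm
Layer 470–350 hPa: Δp = 120 hPa = 12000 Pa, q̄ = 0.001 kg/kg → 0.001 × 12000 / 9.8 = 1.22 mm
PW = 11.84 + 4.64 + 1.22 = 17.70 ≈ 17.7 mm.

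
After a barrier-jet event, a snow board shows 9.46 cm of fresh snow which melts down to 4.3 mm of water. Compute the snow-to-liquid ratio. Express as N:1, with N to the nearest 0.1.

Ratio = snow depth / SWE = 94.6 mm / 4.3 mm = 22.0, i.e. 22.0:1.

ratio ≈ 22.0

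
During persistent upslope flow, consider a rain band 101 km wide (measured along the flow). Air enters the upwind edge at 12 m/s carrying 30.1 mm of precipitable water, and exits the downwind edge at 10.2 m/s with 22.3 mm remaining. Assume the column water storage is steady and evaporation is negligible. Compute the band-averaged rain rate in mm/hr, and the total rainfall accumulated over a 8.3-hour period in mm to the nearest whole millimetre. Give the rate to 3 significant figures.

Column moisture flux per unit crosswind length is F = V × PW.
Inflow: F_in = 12 × 30.1 = 361.2 mm·m/s
Outflow: F_out = 10.2 × 22.3 = 227.46 mm·m/s
Steady-state rate R = (F_in − F_out)/L = (361.2 − 227.46) / 101000 m = 1.324e-03 mm/s.
R = 1.324e-03 × 3600 = 4.77 mm/hr.
Over 8.3 h: total = 4.77 × 8.3 = 39.591 ≈ 40 mm.

R ≈ 4.77 mm/hr; total ≈ 40 mm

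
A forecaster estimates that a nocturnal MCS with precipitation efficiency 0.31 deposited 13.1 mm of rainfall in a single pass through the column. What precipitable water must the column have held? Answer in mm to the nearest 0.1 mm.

PW = rainfall / ε = 13.1 / 0.31 = 42.3 mm.

PW ≈ 42.3 mm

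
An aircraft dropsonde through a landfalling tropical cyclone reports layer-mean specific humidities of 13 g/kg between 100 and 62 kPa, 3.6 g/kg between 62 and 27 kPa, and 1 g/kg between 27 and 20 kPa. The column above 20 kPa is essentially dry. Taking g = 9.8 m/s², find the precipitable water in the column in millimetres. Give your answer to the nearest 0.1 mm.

PW ≈ 64.0 mm

Precipitable water is the column-integrated vapour mass per unit area: PW = (1/g) Σ q̄ Δp, with q in kg/kg and Δp in Pa (1 kg/m² of water = 1 mm).
Layer 100–62 kPa: Δp = 380 hPa = 38000 Pa, q̄ = 0.013 kg/kg → 0.013 × 38000 / 9.8 = 50.41 mm
Layer 62–27 kPa: Δp = 350 hPa = 35000 Pa, q̄ = 0.0036 kg/kg → 0.0036 × 35000 / 9.8 = 12.86 mm
Layer 27–20 kPa: Δp = 70 hPa = 7000 Pa, q̄ = 0.001 kg/kg → 0.001 × 7000 / 9.8 = 0.71 mm
PW = 50.41 + 12.86 + 0.71 = 63.98 ≈ 64.0 mm.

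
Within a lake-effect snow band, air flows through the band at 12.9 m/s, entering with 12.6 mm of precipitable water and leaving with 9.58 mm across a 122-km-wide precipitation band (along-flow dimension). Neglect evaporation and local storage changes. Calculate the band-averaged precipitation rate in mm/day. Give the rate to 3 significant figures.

R ≈ 27.6 mm/day

Column moisture flux per unit crosswind length is F = V × PW.
Inflow: F_in = 12.9 × 12.6 = 162.54 mm·m/s
Outflow: F_out = 12.9 × 9.58 = 123.582 mm·m/s
Steady-state rate R = (F_in − F_out)/L = (162.54 − 123.582) / 122000 m = 3.193e-04 mm/s.
R = 3.193e-04 × 3600 × 24 = 27.6 mm/day.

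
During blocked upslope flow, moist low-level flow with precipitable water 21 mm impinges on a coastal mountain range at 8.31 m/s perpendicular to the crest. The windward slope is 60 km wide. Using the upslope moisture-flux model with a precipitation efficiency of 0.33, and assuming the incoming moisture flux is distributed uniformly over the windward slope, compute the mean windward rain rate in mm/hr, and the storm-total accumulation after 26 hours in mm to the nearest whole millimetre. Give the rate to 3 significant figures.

R ≈ 3.46 mm/hr; total ≈ 90 mm

Incoming column moisture flux per unit ridge length: F = V × PW = 8.31 × 21 = 174.51 mm·m/s.
Spread over the 60 km slope with efficiency ε = 0.33: R = ε·F/W = 0.33 × 174.51 / 60000 m = 9.598e-04 mm/s.
R = 9.598e-04 × 3600 = 3.46 mm/hr.
Over 26 h: total = 3.46 × 26 = 89.96 ≈ 90 mm.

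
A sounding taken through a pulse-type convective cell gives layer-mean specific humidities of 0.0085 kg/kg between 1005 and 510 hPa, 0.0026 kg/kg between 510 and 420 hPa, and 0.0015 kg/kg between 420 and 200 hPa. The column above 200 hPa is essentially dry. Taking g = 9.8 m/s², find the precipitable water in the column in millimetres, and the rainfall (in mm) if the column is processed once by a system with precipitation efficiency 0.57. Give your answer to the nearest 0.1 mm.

PW ≈ 48.7 mm; rainfall ≈ 27.8 mm

Precipitable water is the column-integrated vapour mass per unit area: PW = (1/g) Σ q̄ Δp, with q in kg/kg and Δp in Pa (1 kg/m² of water = 1 mm).
Layer 1005–510 hPa: Δp = 495 hPa = 49500 Pa, q̄ = 0.0085 kg/kg → 0.0085 × 49500 / 9.8 = 42.93 mm
Layer 510–420 hPa: Δp = 90 hPa = 9000 Pa, q̄ = 0.0026 kg/kg → 0.0026 × 9000 / 9.8 = 2.39 mm
Layer 420–200 hPa: Δp = 220 hPa = 22000 Pa, q̄ = 0.0015 kg/kg → 0.0015 × 22000 / 9.8 = 3.37 mm
PW = 42.93 + 2.39 + 3.37 = 48.69 ≈ 48.7 mm.
Rainfall = ε × PW = 0.57 × 48.7 = 27.8 mm.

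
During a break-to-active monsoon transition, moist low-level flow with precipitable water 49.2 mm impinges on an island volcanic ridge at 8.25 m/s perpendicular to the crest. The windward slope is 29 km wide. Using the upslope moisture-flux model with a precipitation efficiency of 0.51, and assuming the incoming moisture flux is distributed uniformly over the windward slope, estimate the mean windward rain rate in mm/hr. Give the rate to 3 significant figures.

R ≈ 25.7 mm/hr

Incoming column moisture flux per unit ridge length: F = V × PW = 8.25 × 49.2 = 405.9 mm·m/s.
Spread over the 29 km slope with efficiency ε = 0.51: R = ε·F/W = 0.51 × 405.9 / 29000 m = 7.138e-03 mm/s.
R = 7.138e-03 × 3600 = 25.7 mm/hr.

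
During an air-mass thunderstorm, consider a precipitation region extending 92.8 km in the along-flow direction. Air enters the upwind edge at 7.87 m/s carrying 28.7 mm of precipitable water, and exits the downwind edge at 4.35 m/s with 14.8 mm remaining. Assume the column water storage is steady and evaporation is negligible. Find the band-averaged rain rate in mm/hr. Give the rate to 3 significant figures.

R ≈ 6.26 mm/hr

Column moisture flux per unit crosswind length is F = V × PW.
Inflow: F_in = 7.87 × 28.7 = 225.869 mm·m/s
Outflow: F_out = 4.35 × 14.8 = 64.38 mm·m/s
Steady-state rate R = (F_in − F_out)/L = (225.869 − 64.38) / 92800 m = 1.740e-03 mm/s.
R = 1.740e-03 × 3600 = 6.26 mm/hr.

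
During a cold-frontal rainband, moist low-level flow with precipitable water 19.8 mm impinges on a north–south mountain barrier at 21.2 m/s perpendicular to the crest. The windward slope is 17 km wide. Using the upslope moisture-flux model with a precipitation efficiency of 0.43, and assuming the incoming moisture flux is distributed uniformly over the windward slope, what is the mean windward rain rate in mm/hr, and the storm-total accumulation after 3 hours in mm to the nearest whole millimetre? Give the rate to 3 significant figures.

R ≈ 38.2 mm/hr; total ≈ 115 mm

Incoming column moisture flux per unit ridge length: F = V × PW = 21.2 × 19.8 = 419.76 mm·m/s.
Spread over the 17 km slope with efficiency ε = 0.43: R = ε·F/W = 0.43 × 419.76 / 17000 m = 1.062e-02 mm/s.
R = 1.062e-02 × 3600 = 38.2 mm/hr.
Over 3 h: total = 38.2 × 3 = 114.6 ≈ 115 mm.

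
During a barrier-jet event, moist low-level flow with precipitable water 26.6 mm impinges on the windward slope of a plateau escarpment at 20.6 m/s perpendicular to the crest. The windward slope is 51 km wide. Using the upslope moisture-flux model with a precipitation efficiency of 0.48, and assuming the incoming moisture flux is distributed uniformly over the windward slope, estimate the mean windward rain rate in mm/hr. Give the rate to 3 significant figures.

Incoming column moisture flux per unit ridge length: F = V × PW = 20.6 × 26.6 = 547.96 mm·m/s.
Spread over the 51 km slope with efficiency ε = 0.48: R = ε·F/W = 0.48 × 547.96 / 51000 m = 5.157e-03 mm/s.
R = 5.157e-03 × 3600 = 18.6 mm/hr.

R ≈ 18.6 mm/hr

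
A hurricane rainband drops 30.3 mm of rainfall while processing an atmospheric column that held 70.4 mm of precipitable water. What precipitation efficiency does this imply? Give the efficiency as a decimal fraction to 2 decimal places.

ε ≈ 0.43

ε = rainfall / PW = 30.3 / 70.4 = 0.43.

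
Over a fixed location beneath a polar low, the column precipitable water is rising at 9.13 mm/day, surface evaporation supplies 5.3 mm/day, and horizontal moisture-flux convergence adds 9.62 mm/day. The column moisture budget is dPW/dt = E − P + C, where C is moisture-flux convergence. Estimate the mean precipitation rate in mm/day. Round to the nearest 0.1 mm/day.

P ≈ 5.8 mm/day

dPW/dt = +9.13 mm/day.
P = E + C − dPW/dt = 5.3 + (9.62) − (+9.13) = 5.8 mm/day.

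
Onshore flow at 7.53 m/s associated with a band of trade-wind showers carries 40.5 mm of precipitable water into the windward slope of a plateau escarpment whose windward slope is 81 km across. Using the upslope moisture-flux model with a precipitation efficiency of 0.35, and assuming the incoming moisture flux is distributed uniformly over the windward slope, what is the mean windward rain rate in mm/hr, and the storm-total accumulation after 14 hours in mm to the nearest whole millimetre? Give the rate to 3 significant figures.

Incoming column moisture flux per unit ridge length: F = V × PW = 7.53 × 40.5 = 304.965 mm·m/s.
Spread over the 81 km slope with efficiency ε = 0.35: R = ε·F/W = 0.35 × 304.965 / 81000 m = 1.318e-03 mm/s.
R = 1.318e-03 × 3600 = 4.74 mm/hr.
Over 14 h: total = 4.74 × 14 = 66.36 ≈ 66 mm.

R ≈ 4.74 mm/hr; total ≈ 66 mm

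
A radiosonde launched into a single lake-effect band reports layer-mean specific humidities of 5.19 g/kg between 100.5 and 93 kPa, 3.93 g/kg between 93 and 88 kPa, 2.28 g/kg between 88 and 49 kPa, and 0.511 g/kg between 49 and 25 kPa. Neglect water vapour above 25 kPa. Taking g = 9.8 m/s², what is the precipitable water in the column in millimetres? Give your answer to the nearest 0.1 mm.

Precipitable water is the column-integrated vapour mass per unit area: PW = (1/g) Σ q̄ Δp, with q in kg/kg and Δp in Pa (1 kg/m² of water = 1 mm).
Layer 100.5–93 kPa: Δp = 75 hPa = 7500 Pa, q̄ = 0.00519 kg/kg → 0.00519 × 7500 / 9.8 = 3.97 mm
Layer 93–88 kPa: Δp = 50 hPa = 5000 Pa, q̄ = 0.00393 kg/kg → 0.00393 × 5000 / 9.8 = 2.01 mm
Layer 88–49 kPa: Δp = 390 hPa = 39000 Pa, q̄ = 0.00228 kg/kg → 0.00228 × 39000 / 9.8 = 9.07 mm
Layer 49–25 kPa: Δp = 240 hPa = 24000 Pa, q̄ = 0.000511 kg/kg → 0.000511 × 24000 / 9.8 = 1.25 mm
PW = 3.97 + 2.01 + 9.07 + 1.25 = 16.30 ≈ 16.3 mm.

PW ≈ 16.3 mm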